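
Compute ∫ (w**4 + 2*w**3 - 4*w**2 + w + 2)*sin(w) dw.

-w**4*cos(w) + 4*w**3*sin(w) - 2*w**3*cos(w) + 6*w**2*sin(w) + 16*w**2*cos(w) - 32*w*sin(w) + 11*w*cos(w) - 11*sin(w) - 34*cos(w) + C

Use integration by parts with u = w**4 + 2*w**3 - 4*w**2 + w + 2, dv = sin(w) dw, so v = -cos(w).
Apply parts 4 times (tabular method): alternate signs, differentiate u down to 0, integrate dv up.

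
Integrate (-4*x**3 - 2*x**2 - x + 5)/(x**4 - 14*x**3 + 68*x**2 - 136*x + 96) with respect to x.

Factor the denominator: (x - 6)*(x - 4)*(x - 2)**2.
Partial-fraction decomposition: -339/(32*(x - 2)) - 37/(8*(x - 2)**2) + 287/(8*(x - 4)) - 937/(32*(x - 6)).
Integrate each term; A/(x−a) gives A·log|x−a|; A/(x−a)² gives −A/(x−a).

-937*log(x - 6)/32 + 287*log(x - 4)/8 - 339*log(x - 2)/32 + 37/(8*x - 16) + C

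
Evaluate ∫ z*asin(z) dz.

z**2*asin(z)/2 + z*sqrt(-z**2 + 1)/4 - asin(z)/4 + C

Use integration by parts with u = arcsin(z), dv = z dz.
Then du = 1/sqrt(-z**2 + 1) dz.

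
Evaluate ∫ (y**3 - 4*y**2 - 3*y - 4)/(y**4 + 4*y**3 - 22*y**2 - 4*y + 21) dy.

-11*log(y - 3)/40 + 5*log(y - 1)/16 - log(y + 1)/8 + 87*log(y + 7)/80 + C

Factor the denominator: (y - 3)*(y - 1)*(y + 1)*(y + 7).
Partial-fraction decomposition: 87/(80*(y + 7)) - 1/(8*(y + 1)) + 5/(16*(y - 1)) - 11/(40*(y - 3)).
Integrate each term: A/(y−a) contributes A·log|y−a|.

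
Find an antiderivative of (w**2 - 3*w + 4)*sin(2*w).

-w**2*cos(2*w)/2 + w*sin(2*w)/2 + 3*w*cos(2*w)/2 - 3*sin(2*w)/4 - 7*cos(2*w)/4 + C

Use integration by parts with u = w**2 - 3*w + 4, dv = sin(2*w) dw, so v = -cos(2*w)/2.
Apply parts 2 times (tabular method): alternate signs, differentiate u down to 0, integrate dv up.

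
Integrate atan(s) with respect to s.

s*atan(s) - log(s**2 + 1)/2 + C

Use integration by parts with u = arctan(s), dv = ds.
Then du = 1/(s**2 + 1) ds.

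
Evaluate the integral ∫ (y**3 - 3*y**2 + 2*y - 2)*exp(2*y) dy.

(4*y**3 - 18*y**2 + 26*y - 21)*exp(2*y)/8 + C

Use integration by parts with u = y**3 - 3*y**2 + 2*y - 2, dv = exp(2*y) dy, so v = exp(2*y)/2.
Apply parts 3 times (tabular method): alternate signs, differentiate u down to 0, integrate dv up.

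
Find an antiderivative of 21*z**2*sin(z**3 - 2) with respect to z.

-7*cos(z**3 - 2) + C

Let u = z**3 - 2, so du = (3*z**2) dz.
Rewriting, the integral becomes 7·∫ sin(u) du = 7·-cos(u).
Substituting back, u = z**3 - 2.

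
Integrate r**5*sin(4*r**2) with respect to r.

-r**4*cos(4*r**2)/8 + r**2*sin(4*r**2)/16 + cos(4*r**2)/64 + C

Let u = r², du = 2r dr; rewrite as (1/2)∫ u^2·sin(4u) du.
Now integrate by parts 2 times.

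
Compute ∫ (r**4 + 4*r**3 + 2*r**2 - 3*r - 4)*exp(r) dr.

(r**4 + 2*r**2 - 7*r + 3)*exp(r) + C

Use integration by parts with u = r**4 + 4*r**3 + 2*r**2 - 3*r - 4, dv = exp(r) dr, so v = exp(r).
Apply parts 4 times (tabular method): alternate signs, differentiate u down to 0, integrate dv up.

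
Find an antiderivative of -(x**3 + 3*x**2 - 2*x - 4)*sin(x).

Use integration by parts with u = x**3 + 3*x**2 - 2*x - 4, dv = -sin(x) dx, so v = cos(x).
Apply parts 3 times (tabular method): alternate signs, differentiate u down to 0, integrate dv up.

x**3*cos(x) - 3*x**2*sin(x) + 3*x**2*cos(x) - 6*x*sin(x) - 8*x*cos(x) + 8*sin(x) - 10*cos(x) + C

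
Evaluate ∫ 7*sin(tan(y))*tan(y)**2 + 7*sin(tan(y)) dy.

-7*cos(tan(y)) + C

Let u = tan(y), so du = (tan(y)**2 + 1) dy.
Rewriting, the integral becomes 7·∫ sin(u) du = 7·-cos(u).
Substituting back, u = tan(y).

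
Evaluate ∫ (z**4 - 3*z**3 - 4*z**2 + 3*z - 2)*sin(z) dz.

Use integration by parts with u = z**4 - 3*z**3 - 4*z**2 + 3*z - 2, dv = sin(z) dz, so v = -cos(z).
Apply parts 4 times (tabular method): alternate signs, differentiate u down to 0, integrate dv up.

-z**4*cos(z) + 4*z**3*sin(z) + 3*z**3*cos(z) - 9*z**2*sin(z) + 16*z**2*cos(z) - 32*z*sin(z) - 21*z*cos(z) + 21*sin(z) - 30*cos(z) + C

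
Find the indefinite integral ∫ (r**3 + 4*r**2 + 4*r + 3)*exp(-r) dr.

Use integration by parts with u = r**3 + 4*r**2 + 4*r + 3, dv = exp(-r) dr, so v = -exp(-r).
Apply parts 3 times (tabular method): alternate signs, differentiate u down to 0, integrate dv up.

(-r**3 - 7*r**2 - 18*r - 21)*exp(-r) + C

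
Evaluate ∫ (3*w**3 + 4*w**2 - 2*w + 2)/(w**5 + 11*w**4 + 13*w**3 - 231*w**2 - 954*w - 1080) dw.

Factor the denominator: (w - 5)*(w + 3)**2*(w + 4)*(w + 6).
Partial-fraction decomposition: -245/(99*(w + 6)) + 59/(9*(w + 4)) - 2393/(576*(w + 3)) + 37/(24*(w + 3)**2) + 467/(6336*(w - 5)).
Integrate each term; A/(w−a) gives A·log|w−a|; A/(w−a)² gives −A/(w−a).

467*log(w - 5)/6336 - 2393*log(w + 3)/576 + 59*log(w + 4)/9 - 245*log(w + 6)/99 - 37/(24*w + 72) + C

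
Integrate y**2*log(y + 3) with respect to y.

Use integration by parts with u = log(y + 3), dv = y**2 dy.
Then du = 1/(y + 3) dy and v = y**3/3.

y**3*log(y + 3)/3 - y**3/9 + y**2/2 - 3*y + 9*log(y + 3) + C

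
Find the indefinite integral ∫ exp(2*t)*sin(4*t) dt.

exp(2*t)*sin(4*t)/10 - exp(2*t)*cos(4*t)/5 + C

Let I denote the integral. Integrate by parts with u = sin(4*t), dv = exp(2*t) dt, so v = exp(2*t)/2: I = exp(2*t)*sin(4*t)/2 − 2·∫ exp(2*t)*cos(4*t) dt.
Apply parts again with u = cos(4*t), dv = exp(2*t) dt: ∫ exp(2*t)*cos(4*t) dt = exp(2*t)*cos(4*t)/2 + 2·I. Substituting back brings back I: I = exp(2*t)*sin(4*t)/2 - exp(2*t)*cos(4*t) − 4·I.
Solving for I: (1 + 4)·I equals the remaining terms, so I = (1/5)·(exp(2*t)*sin(4*t)/2 - exp(2*t)*cos(4*t)).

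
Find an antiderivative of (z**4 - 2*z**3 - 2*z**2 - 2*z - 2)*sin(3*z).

-z**4*cos(3*z)/3 + 4*z**3*sin(3*z)/9 + 2*z**3*cos(3*z)/3 - 2*z**2*sin(3*z)/3 + 10*z**2*cos(3*z)/9 - 20*z*sin(3*z)/27 + 2*z*cos(3*z)/9 - 2*sin(3*z)/27 + 34*cos(3*z)/81 + C

Use integration by parts with u = z**4 - 2*z**3 - 2*z**2 - 2*z - 2, dv = sin(3*z) dz, so v = -cos(3*z)/3.
Apply parts 4 times (tabular method): alternate signs, differentiate u down to 0, integrate dv up.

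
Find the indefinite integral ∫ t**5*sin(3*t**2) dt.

-t**4*cos(3*t**2)/6 + t**2*sin(3*t**2)/9 + cos(3*t**2)/27 + C

Let u = t², du = 2t dt; rewrite as (1/2)∫ u^2·sin(3u) du.
Now integrate by parts 2 times.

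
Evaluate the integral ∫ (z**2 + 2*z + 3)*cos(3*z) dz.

z**2*sin(3*z)/3 + 2*z*sin(3*z)/3 + 2*z*cos(3*z)/9 + 25*sin(3*z)/27 + 2*cos(3*z)/9 + C

Use integration by parts with u = z**2 + 2*z + 3, dv = cos(3*z) dz, so v = sin(3*z)/3.
Apply parts 2 times (tabular method): alternate signs, differentiate u down to 0, integrate dv up.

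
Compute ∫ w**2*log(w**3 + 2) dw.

Let u = w**3 + 2, so du = (3*w**2) dw.
The integral becomes (1/3)·∫ log(u) du; integrate by parts with u′=log(u), dv′=du.

w**3*log(w**3 + 2)/3 - w**3/3 + 2*log(w**3 + 2)/3 + C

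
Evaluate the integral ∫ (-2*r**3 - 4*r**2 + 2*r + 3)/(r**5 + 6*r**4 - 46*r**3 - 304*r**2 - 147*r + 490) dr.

Factor the denominator: (r - 7)*(r - 1)*(r + 2)*(r + 5)*(r + 7).
Partial-fraction decomposition: 479/(1120*(r + 7)) - 143/(432*(r + 5)) - 1/(405*(r + 2)) + 1/(864*(r - 1)) - 865/(9072*(r - 7)).
Integrate each term: A/(r−a) contributes A·log|r−a|.

-865*log(r - 7)/9072 + log(r - 1)/864 - log(r + 2)/405 - 143*log(r + 5)/432 + 479*log(r + 7)/1120 + C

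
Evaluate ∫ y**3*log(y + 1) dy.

Use integration by parts with u = log(y + 1), dv = y**3 dy.
Then du = 1/(y + 1) dy and v = y**4/4.

y**4*log(y + 1)/4 - y**4/16 + y**3/12 - y**2/8 + y/4 - log(y + 1)/4 + C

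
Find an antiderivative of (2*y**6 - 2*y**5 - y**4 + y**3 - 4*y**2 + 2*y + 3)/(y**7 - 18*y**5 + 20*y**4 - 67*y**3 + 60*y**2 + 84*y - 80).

5899*log(y - 4)/8100 + 43*log(y - 1)/1350 + log(y + 1)/400 + 36643*log(y + 5)/37584 + 761*log(y**2 + 4)/5800 - 9*atan(y/2)/290 + 1/(180*y - 180) + C

Factor the denominator: (y - 4)*(y - 1)**2*(y + 1)*(y + 5)*(y**2 + 4).
Partial-fraction decomposition: (761*y - 180)/(2900*(y**2 + 4)) + 36643/(37584*(y + 5)) + 1/(400*(y + 1)) + 43/(1350*(y - 1)) - 1/(180*(y - 1)**2) + 5899/(8100*(y - 4)).
Integrate each term; A/(y−a) gives A·log|y−a|; the (By+D)/(y²+p²) term gives a log and an atan.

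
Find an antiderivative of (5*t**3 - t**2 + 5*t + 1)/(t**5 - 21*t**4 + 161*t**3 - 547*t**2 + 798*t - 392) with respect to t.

Factor the denominator: (t - 7)**2*(t - 4)*(t - 2)*(t - 1).
Partial-fraction decomposition: 5/(54*(t - 1)) - 47/(50*(t - 2)) + 325/(54*(t - 4)) - 2327/(450*(t - 7)) + 851/(45*(t - 7)**2).
Integrate each term; A/(t−a) gives A·log|t−a|; A/(t−a)² gives −A/(t−a).

-2327*log(t - 7)/450 + 325*log(t - 4)/54 - 47*log(t - 2)/50 + 5*log(t - 1)/54 - 851/(45*t - 315) + C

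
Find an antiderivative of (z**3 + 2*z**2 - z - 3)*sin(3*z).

-z**3*cos(3*z)/3 + z**2*sin(3*z)/3 - 2*z**2*cos(3*z)/3 + 4*z*sin(3*z)/9 + 5*z*cos(3*z)/9 - 5*sin(3*z)/27 + 31*cos(3*z)/27 + C

Use integration by parts with u = z**3 + 2*z**2 - z - 3, dv = sin(3*z) dz, so v = -cos(3*z)/3.
Apply parts 3 times (tabular method): alternate signs, differentiate u down to 0, integrate dv up.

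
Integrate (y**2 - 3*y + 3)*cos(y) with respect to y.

y**2*sin(y) - 3*y*sin(y) + 2*y*cos(y) + sin(y) - 3*cos(y) + C

Use integration by parts with u = y**2 - 3*y + 3, dv = cos(y) dy, so v = sin(y).
Apply parts 2 times (tabular method): alternate signs, differentiate u down to 0, integrate dv up.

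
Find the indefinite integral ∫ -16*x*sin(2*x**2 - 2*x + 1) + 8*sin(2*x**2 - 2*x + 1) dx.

Let u = 2*x**2 - 2*x + 1, so du = (4*x - 2) dx.
Rewriting, the integral becomes -4·∫ sin(u) du = -4·-cos(u).
Substituting back, u = 2*x**2 - 2*x + 1.

4*cos(2*x**2 - 2*x + 1) + C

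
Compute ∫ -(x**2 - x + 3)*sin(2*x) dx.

Use integration by parts with u = x**2 - x + 3, dv = -sin(2*x) dx, so v = cos(2*x)/2.
Apply parts 2 times (tabular method): alternate signs, differentiate u down to 0, integrate dv up.

x**2*cos(2*x)/2 - x*sin(2*x)/2 - x*cos(2*x)/2 + sin(2*x)/4 + 5*cos(2*x)/4 + C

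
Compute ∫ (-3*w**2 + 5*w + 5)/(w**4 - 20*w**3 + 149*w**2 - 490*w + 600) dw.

-73*log(w - 6)/2 + 25*log(w - 5) + 23*log(w - 4)/2 - 45/(w - 5) + C

Factor the denominator: (w - 6)*(w - 5)**2*(w - 4).
Partial-fraction decomposition: 23/(2*(w - 4)) + 25/(w - 5) + 45/(w - 5)**2 - 73/(2*(w - 6)).
Integrate each term; A/(w−a) gives A·log|w−a|; A/(w−a)² gives −A/(w−a).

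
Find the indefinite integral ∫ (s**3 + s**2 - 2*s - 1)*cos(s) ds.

Use integration by parts with u = s**3 + s**2 - 2*s - 1, dv = cos(s) ds, so v = sin(s).
Apply parts 3 times (tabular method): alternate signs, differentiate u down to 0, integrate dv up.

s**3*sin(s) + s**2*sin(s) + 3*s**2*cos(s) - 8*s*sin(s) + 2*s*cos(s) - 3*sin(s) - 8*cos(s) + C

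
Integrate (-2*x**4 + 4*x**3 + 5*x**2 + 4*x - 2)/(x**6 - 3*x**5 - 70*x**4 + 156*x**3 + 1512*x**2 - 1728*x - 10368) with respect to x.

Factor the denominator: (x - 6)**2*(x - 4)*(x + 3)*(x + 4)*(x + 6).
Partial-fraction decomposition: 1651/(4320*(x + 6)) - 353/(800*(x + 4)) + 239/(1701*(x + 3)) - 81/(1120*(x - 4)) - 1771/(194400*(x - 6)) - 763/(1080*(x - 6)**2).
Integrate each term; A/(x−a) gives A·log|x−a|; A/(x−a)² gives −A/(x−a).

-1771*log(x - 6)/194400 - 81*log(x - 4)/1120 + 239*log(x + 3)/1701 - 353*log(x + 4)/800 + 1651*log(x + 6)/4320 + 763/(1080*x - 6480) + C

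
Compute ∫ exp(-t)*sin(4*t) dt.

Let I denote the integral. Integrate by parts with u = sin(4*t), dv = exp(-t) dt, so v = -exp(-t): I = -exp(-t)*sin(4*t) + 4·∫ exp(-t)*cos(4*t) dt.
Apply parts again with u = cos(4*t), dv = exp(-t) dt: ∫ exp(-t)*cos(4*t) dt = -exp(-t)*cos(4*t) − 4·I. Substituting back brings back I: I = -exp(-t)*sin(4*t) - 4*exp(-t)*cos(4*t) − 16·I.
Solving for I: (1 + 16)·I equals the remaining terms, so I = (1/17)·(-exp(-t)*sin(4*t) - 4*exp(-t)*cos(4*t)).

-exp(-t)*sin(4*t)/17 - 4*exp(-t)*cos(4*t)/17 + C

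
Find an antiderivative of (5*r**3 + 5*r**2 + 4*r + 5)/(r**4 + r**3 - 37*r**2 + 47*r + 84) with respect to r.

421*log(r - 4)/55 - 197*log(r - 3)/40 + log(r + 1)/120 + 1493*log(r + 7)/660 + C

Factor the denominator: (r - 4)*(r - 3)*(r + 1)*(r + 7).
Partial-fraction decomposition: 1493/(660*(r + 7)) + 1/(120*(r + 1)) - 197/(40*(r - 3)) + 421/(55*(r - 4)).
Integrate each term: A/(r−a) contributes A·log|r−a|.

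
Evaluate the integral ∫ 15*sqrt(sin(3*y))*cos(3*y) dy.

Let u = sin(3*y), so du = (3*cos(3*y)) dy.
Rewriting, the integral becomes 5·∫ √u du = 5·(2/3)u^(3/2).
Substituting back, u = sin(3*y).

10*sin(3*y)**(3/2)/3 + C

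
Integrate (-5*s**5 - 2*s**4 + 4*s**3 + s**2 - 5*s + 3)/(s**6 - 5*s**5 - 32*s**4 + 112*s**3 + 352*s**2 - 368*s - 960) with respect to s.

Factor the denominator: (s - 6)*(s - 5)*(s - 2)*(s + 2)**2*(s + 4).
Partial-fraction decomposition: -4391/(2160*(s + 4)) + 16519/(25088*(s + 2)) - 113/(448*(s + 2)**2) - 163/(1152*(s - 2)) + 16372/(1323*(s - 5)) - 40599/(2560*(s - 6)).
Integrate each term; A/(s−a) gives A·log|s−a|; A/(s−a)² gives −A/(s−a).

-40599*log(s - 6)/2560 + 16372*log(s - 5)/1323 - 163*log(s - 2)/1152 + 16519*log(s + 2)/25088 - 4391*log(s + 4)/2160 + 113/(448*s + 896) + C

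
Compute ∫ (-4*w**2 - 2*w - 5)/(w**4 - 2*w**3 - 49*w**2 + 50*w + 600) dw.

Factor the denominator: (w - 6)*(w - 5)*(w + 4)*(w + 5).
Partial-fraction decomposition: 19/(22*(w + 5)) - 61/(90*(w + 4)) + 23/(18*(w - 5)) - 161/(110*(w - 6)).
Integrate each term: A/(w−a) contributes A·log|w−a|.

-161*log(w - 6)/110 + 23*log(w - 5)/18 - 61*log(w + 4)/90 + 19*log(w + 5)/22 + C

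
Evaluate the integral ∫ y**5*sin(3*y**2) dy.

-y**4*cos(3*y**2)/6 + y**2*sin(3*y**2)/9 + cos(3*y**2)/27 + C

Let u = y², du = 2y dy; rewrite as (1/2)∫ u^2·sin(3u) du.
Now integrate by parts 2 times.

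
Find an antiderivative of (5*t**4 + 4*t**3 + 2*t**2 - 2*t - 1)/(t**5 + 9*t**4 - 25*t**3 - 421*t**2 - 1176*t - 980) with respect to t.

3365*log(t - 7)/3402 + 6611*log(t + 2)/6075 - 671*log(t + 5)/54 + 2686*log(t + 7)/175 + 59/(135*t + 270) + C

Factor the denominator: (t - 7)*(t + 2)**2*(t + 5)*(t + 7).
Partial-fraction decomposition: 2686/(175*(t + 7)) - 671/(54*(t + 5)) + 6611/(6075*(t + 2)) - 59/(135*(t + 2)**2) + 3365/(3402*(t - 7)).
Integrate each term; A/(t−a) gives A·log|t−a|; A/(t−a)² gives −A/(t−a).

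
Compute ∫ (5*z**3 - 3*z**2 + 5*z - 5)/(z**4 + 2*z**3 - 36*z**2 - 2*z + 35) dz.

95*log(z - 5)/48 - log(z - 1)/32 - log(z + 1)/4 + 317*log(z + 7)/96 + C

Factor the denominator: (z - 5)*(z - 1)*(z + 1)*(z + 7).
Partial-fraction decomposition: 317/(96*(z + 7)) - 1/(4*(z + 1)) - 1/(32*(z - 1)) + 95/(48*(z - 5)).
Integrate each term: A/(z−a) contributes A·log|z−a|.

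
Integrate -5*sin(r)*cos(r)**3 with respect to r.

Let u = cos(r), so du = (-sin(r)) dr.
Rewriting, the integral becomes 5·∫ u^3 du = 5·u^4/4.
Substituting back, u = cos(r).

5*cos(r)**4/4 + C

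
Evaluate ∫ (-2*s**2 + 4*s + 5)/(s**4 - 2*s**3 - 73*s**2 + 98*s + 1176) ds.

-65*log(s - 7)/154 + 43*log(s - 6)/130 - 43*log(s + 4)/330 + 121*log(s + 7)/546 + C

Factor the denominator: (s - 7)*(s - 6)*(s + 4)*(s + 7).
Partial-fraction decomposition: 121/(546*(s + 7)) - 43/(330*(s + 4)) + 43/(130*(s - 6)) - 65/(154*(s - 7)).
Integrate each term: A/(s−a) contributes A·log|s−a|.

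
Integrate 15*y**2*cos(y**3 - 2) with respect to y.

5*sin(y**3 - 2) + C

Let u = y**3 - 2, so du = (3*y**2) dy.
Rewriting, the integral becomes 5·∫ cos(u) du = 5·sin(u).
Substituting back, u = y**3 - 2.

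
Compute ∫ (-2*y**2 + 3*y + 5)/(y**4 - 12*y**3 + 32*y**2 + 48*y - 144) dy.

Factor the denominator: (y - 6)**2*(y - 2)*(y + 2).
Partial-fraction decomposition: 9/(256*(y + 2)) + 3/(64*(y - 2)) - 21/(256*(y - 6)) - 49/(32*(y - 6)**2).
Integrate each term; A/(y−a) gives A·log|y−a|; A/(y−a)² gives −A/(y−a).

-21*log(y - 6)/256 + 3*log(y - 2)/64 + 9*log(y + 2)/256 + 49/(32*y - 192) + C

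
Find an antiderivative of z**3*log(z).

z**4*log(z)/4 - z**4/16 + C

Use integration by parts with u = log(z), dv = z**3 dz.
Then du = 1/z dz and v = z**4/4.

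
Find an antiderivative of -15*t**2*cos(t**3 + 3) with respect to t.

-5*sin(t**3 + 3) + C

Let u = t**3 + 3, so du = (3*t**2) dt.
Rewriting, the integral becomes -5·∫ cos(u) du = -5·sin(u).
Substituting back, u = t**3 + 3.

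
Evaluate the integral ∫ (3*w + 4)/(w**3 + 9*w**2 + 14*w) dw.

Factor the denominator: w*(w + 2)*(w + 7).
Partial-fraction decomposition: -17/(35*(w + 7)) + 1/(5*(w + 2)) + 2/(7*w).
Integrate each term: A/(w−a) contributes A·log|w−a|.

2*log(w)/7 + log(w + 2)/5 - 17*log(w + 7)/35 + C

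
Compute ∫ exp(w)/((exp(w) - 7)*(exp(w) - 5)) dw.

log(exp(w) - 7)/2 - log(exp(w) - 5)/2 + C

Let u = e^w, du = e^w dw.
The integral becomes ∫ du/((u-5)(u-7)); decompose into partial fractions.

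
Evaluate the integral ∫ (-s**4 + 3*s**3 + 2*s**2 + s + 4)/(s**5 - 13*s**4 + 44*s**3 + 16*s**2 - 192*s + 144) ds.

-3791*log(s - 6)/3200 + 11*log(s - 2)/32 - 3*log(s - 1)/25 - 5*log(s + 2)/128 + 283/(80*s - 480) + C

Factor the denominator: (s - 6)**2*(s - 2)*(s - 1)*(s + 2).
Partial-fraction decomposition: -5/(128*(s + 2)) - 3/(25*(s - 1)) + 11/(32*(s - 2)) - 3791/(3200*(s - 6)) - 283/(80*(s - 6)**2).
Integrate each term; A/(s−a) gives A·log|s−a|; A/(s−a)² gives −A/(s−a).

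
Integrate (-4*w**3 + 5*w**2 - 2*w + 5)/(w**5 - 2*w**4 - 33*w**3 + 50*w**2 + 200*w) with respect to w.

Factor the denominator: w*(w - 5)*(w - 4)*(w + 2)*(w + 5).
Partial-fraction decomposition: 64/(135*(w + 5)) - 61/(252*(w + 2)) + 179/(216*(w - 4)) - 38/(35*(w - 5)) + 1/(40*w).
Integrate each term: A/(w−a) contributes A·log|w−a|.

log(w)/40 - 38*log(w - 5)/35 + 179*log(w - 4)/216 - 61*log(w + 2)/252 + 64*log(w + 5)/135 + C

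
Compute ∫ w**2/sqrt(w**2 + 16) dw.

Substitute w = 4·tan(θ), so dw = 4·sec(θ)^2 dθ and the radical becomes sqrt(w**2 + 16) = 4·sec(θ) by the Pythagorean identity.
Integrate the resulting trig expression in θ, then back-substitute tan(θ) = w/4, sec(θ) = sqrt(w**2 + 16)/4 (absorbing any constant into C).

w*sqrt(w**2 + 16)/2 - 8*log(w + sqrt(w**2 + 16)) + C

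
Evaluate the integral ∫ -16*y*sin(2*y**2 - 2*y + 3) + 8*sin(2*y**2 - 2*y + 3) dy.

Let u = 2*y**2 - 2*y + 3, so du = (4*y - 2) dy.
Rewriting, the integral becomes -4·∫ sin(u) du = -4·-cos(u).
Substituting back, u = 2*y**2 - 2*y + 3.

4*cos(2*y**2 - 2*y + 3) + C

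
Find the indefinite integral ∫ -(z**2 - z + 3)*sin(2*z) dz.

z**2*cos(2*z)/2 - z*sin(2*z)/2 - z*cos(2*z)/2 + sin(2*z)/4 + 5*cos(2*z)/4 + C

Use integration by parts with u = z**2 - z + 3, dv = -sin(2*z) dz, so v = cos(2*z)/2.
Apply parts 2 times (tabular method): alternate signs, differentiate u down to 0, integrate dv up.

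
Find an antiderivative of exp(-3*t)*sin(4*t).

Let I denote the integral. Integrate by parts with u = sin(4*t), dv = exp(-3*t) dt, so v = -exp(-3*t)/3: I = -exp(-3*t)*sin(4*t)/3 + (4/3)·∫ exp(-3*t)*cos(4*t) dt.
Apply parts again with u = cos(4*t), dv = exp(-3*t) dt: ∫ exp(-3*t)*cos(4*t) dt = -exp(-3*t)*cos(4*t)/3 − (4/3)·I. Substituting back brings back I: I = -exp(-3*t)*sin(4*t)/3 - 4*exp(-3*t)*cos(4*t)/9 − (16/9)·I.
Solving for I: (1 + 16/9)·I equals the remaining terms, so I = (9/25)·(-exp(-3*t)*sin(4*t)/3 - 4*exp(-3*t)*cos(4*t)/9).

-3*exp(-3*t)*sin(4*t)/25 - 4*exp(-3*t)*cos(4*t)/25 + C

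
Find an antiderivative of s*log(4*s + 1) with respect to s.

Use integration by parts with u = log(4*s + 1), dv = s ds.
Then du = 4/(4*s + 1) ds and v = s**2/2.

s**2*log(4*s + 1)/2 - s**2/4 + s/8 - log(4*s + 1)/32 + C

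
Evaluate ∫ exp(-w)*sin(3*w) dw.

Let I denote the integral. Integrate by parts with u = sin(3*w), dv = exp(-w) dw, so v = -exp(-w): I = -exp(-w)*sin(3*w) + 3·∫ exp(-w)*cos(3*w) dw.
Apply parts again with u = cos(3*w), dv = exp(-w) dw: ∫ exp(-w)*cos(3*w) dw = -exp(-w)*cos(3*w) − 3·I. Substituting back brings back I: I = -exp(-w)*sin(3*w) - 3*exp(-w)*cos(3*w) − 9·I.
Solving for I: (1 + 9)·I equals the remaining terms, so I = (1/10)·(-exp(-w)*sin(3*w) - 3*exp(-w)*cos(3*w)).

-exp(-w)*sin(3*w)/10 - 3*exp(-w)*cos(3*w)/10 + C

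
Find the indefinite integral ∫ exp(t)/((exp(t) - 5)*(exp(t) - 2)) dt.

Let u = e^t, du = e^t dt.
The integral becomes ∫ du/((u-2)(u-5)); decompose into partial fractions.

log(exp(t) - 5)/3 - log(exp(t) - 2)/3 + C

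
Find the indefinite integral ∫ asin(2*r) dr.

Use integration by parts with u = arcsin(2*r), dv = dr.
Then du = 2/sqrt(-4*r**2 + 1) dr.

r*asin(2*r) + sqrt(-4*r**2 + 1)/2 + C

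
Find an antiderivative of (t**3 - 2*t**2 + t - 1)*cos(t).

Use integration by parts with u = t**3 - 2*t**2 + t - 1, dv = cos(t) dt, so v = sin(t).
Apply parts 3 times (tabular method): alternate signs, differentiate u down to 0, integrate dv up.

t**3*sin(t) - 2*t**2*sin(t) + 3*t**2*cos(t) - 5*t*sin(t) - 4*t*cos(t) + 3*sin(t) - 5*cos(t) + C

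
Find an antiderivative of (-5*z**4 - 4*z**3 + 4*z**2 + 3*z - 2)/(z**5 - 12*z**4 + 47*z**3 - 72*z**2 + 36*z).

-log(z)/18 - 898*log(z - 6)/45 + 235*log(z - 3)/9 - 23*log(z - 2)/2 + 2*log(z - 1)/5 + C

Factor the denominator: z*(z - 6)*(z - 3)*(z - 2)*(z - 1).
Partial-fraction decomposition: 2/(5*(z - 1)) - 23/(2*(z - 2)) + 235/(9*(z - 3)) - 898/(45*(z - 6)) - 1/(18*z).
Integrate each term: A/(z−a) contributes A·log|z−a|.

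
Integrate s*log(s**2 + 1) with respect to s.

Let u = s**2 + 1, so du = (2*s) ds.
The integral becomes (1/2)·∫ log(u) du; integrate by parts with u′=log(u), dv′=du.

s**2*log(s**2 + 1)/2 - s**2/2 + log(s**2 + 1)/2 + C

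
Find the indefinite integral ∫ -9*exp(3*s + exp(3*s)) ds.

Let u = exp(3*s), so du = (3*exp(3*s)) ds.
Rewriting, the integral becomes -3·∫ e^u du = -3·e^u.
Substituting back, u = exp(3*s).

-3*exp(exp(3*s)) + C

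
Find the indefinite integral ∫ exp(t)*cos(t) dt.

exp(t)*sin(t)/2 + exp(t)*cos(t)/2 + C

Let I denote the integral. Integrate by parts with u = cos(t), dv = exp(t) dt, so v = exp(t): I = exp(t)*cos(t) + ∫ exp(t)*sin(t) dt.
Apply parts again with u = sin(t), dv = exp(t) dt: ∫ exp(t)*sin(t) dt = exp(t)*sin(t) − I. Substituting back brings back I: I = exp(t)*sin(t) + exp(t)*cos(t) − I.
Solving for I: (1 + 1)·I equals the remaining terms, so I = (1/2)·(exp(t)*sin(t) + exp(t)*cos(t)).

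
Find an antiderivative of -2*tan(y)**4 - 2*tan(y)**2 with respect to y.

Let u = tan(y), so du = (tan(y)**2 + 1) dy.
Rewriting, the integral becomes -2·∫ u^2 du = -2·u^3/3.
Substituting back, u = tan(y).

-2*tan(y)**3/3 + C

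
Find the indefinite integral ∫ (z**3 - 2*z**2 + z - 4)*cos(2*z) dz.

z**3*sin(2*z)/2 - z**2*sin(2*z) + 3*z**2*cos(2*z)/4 - z*sin(2*z)/4 - z*cos(2*z) - 3*sin(2*z)/2 - cos(2*z)/8 + C

Use integration by parts with u = z**3 - 2*z**2 + z - 4, dv = cos(2*z) dz, so v = sin(2*z)/2.
Apply parts 3 times (tabular method): alternate signs, differentiate u down to 0, integrate dv up.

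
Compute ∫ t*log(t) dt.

Use integration by parts with u = log(t), dv = t dt.
Then du = 1/t dt and v = t**2/2.

t**2*log(t)/2 - t**2/4 + C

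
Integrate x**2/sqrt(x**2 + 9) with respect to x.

x*sqrt(x**2 + 9)/2 - 9*log(x + sqrt(x**2 + 9))/2 + C

Substitute x = 3·tan(θ), so dx = 3·sec(θ)^2 dθ and the radical becomes sqrt(x**2 + 9) = 3·sec(θ) by the Pythagorean identity.
Integrate the resulting trig expression in θ, then back-substitute tan(θ) = x/3, sec(θ) = sqrt(x**2 + 9)/3 (absorbing any constant into C).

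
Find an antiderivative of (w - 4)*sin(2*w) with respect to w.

-w*cos(2*w)/2 + sin(2*w)/4 + 2*cos(2*w) + C

Use integration by parts with u = w - 4, dv = sin(2*w) dw, so v = -cos(2*w)/2.
Apply parts 1 times (tabular method): alternate signs, differentiate u down to 0, integrate dv up.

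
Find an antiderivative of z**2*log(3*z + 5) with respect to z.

z**3*log(3*z + 5)/3 - z**3/9 + 5*z**2/18 - 25*z/27 + 125*log(3*z + 5)/81 + C

Use integration by parts with u = log(3*z + 5), dv = z**2 dz.
Then du = 3/(3*z + 5) dz and v = z**3/3.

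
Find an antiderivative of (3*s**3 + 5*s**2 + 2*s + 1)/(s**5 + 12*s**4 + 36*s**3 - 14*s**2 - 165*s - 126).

49*log(s - 2)/675 - log(s + 1)/72 + 691*log(s + 3)/800 - 797*log(s + 7)/864 + 41/(40*s + 120) + C

Factor the denominator: (s - 2)*(s + 1)*(s + 3)**2*(s + 7).
Partial-fraction decomposition: -797/(864*(s + 7)) + 691/(800*(s + 3)) - 41/(40*(s + 3)**2) - 1/(72*(s + 1)) + 49/(675*(s - 2)).
Integrate each term; A/(s−a) gives A·log|s−a|; A/(s−a)² gives −A/(s−a).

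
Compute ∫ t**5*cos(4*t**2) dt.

t**4*sin(4*t**2)/8 + t**2*cos(4*t**2)/16 - sin(4*t**2)/64 + C

Let u = t², du = 2t dt; rewrite as (1/2)∫ u^2·cos(4u) du.
Now integrate by parts 2 times.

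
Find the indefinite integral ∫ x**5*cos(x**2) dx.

x**4*sin(x**2)/2 + x**2*cos(x**2) - sin(x**2) + C

Let u = x², du = 2x dx; rewrite as (1/2)∫ u^2·cos(1u) du.
Now integrate by parts 2 times.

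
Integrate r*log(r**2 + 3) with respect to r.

Let u = r**2 + 3, so du = (2*r) dr.
The integral becomes (1/2)·∫ log(u) du; integrate by parts with u′=log(u), dv′=du.

r**2*log(r**2 + 3)/2 - r**2/2 + 3*log(r**2 + 3)/2 + C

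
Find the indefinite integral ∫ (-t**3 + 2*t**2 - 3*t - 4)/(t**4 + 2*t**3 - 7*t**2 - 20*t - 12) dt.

-11*log(t - 3)/50 - log(t + 1)/2 - 7*log(t + 2)/25 - 18/(5*t + 10) + C

Factor the denominator: (t - 3)*(t + 1)*(t + 2)**2.
Partial-fraction decomposition: -7/(25*(t + 2)) + 18/(5*(t + 2)**2) - 1/(2*(t + 1)) - 11/(50*(t - 3)).
Integrate each term; A/(t−a) gives A·log|t−a|; A/(t−a)² gives −A/(t−a).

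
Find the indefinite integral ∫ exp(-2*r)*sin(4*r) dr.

Let I denote the integral. Integrate by parts with u = sin(4*r), dv = exp(-2*r) dr, so v = -exp(-2*r)/2: I = -exp(-2*r)*sin(4*r)/2 + 2·∫ exp(-2*r)*cos(4*r) dr.
Apply parts again with u = cos(4*r), dv = exp(-2*r) dr: ∫ exp(-2*r)*cos(4*r) dr = -exp(-2*r)*cos(4*r)/2 − 2·I. Substituting back brings back I: I = -exp(-2*r)*sin(4*r)/2 - exp(-2*r)*cos(4*r) − 4·I.
Solving for I: (1 + 4)·I equals the remaining terms, so I = (1/5)·(-exp(-2*r)*sin(4*r)/2 - exp(-2*r)*cos(4*r)).

-exp(-2*r)*sin(4*r)/10 - exp(-2*r)*cos(4*r)/5 + C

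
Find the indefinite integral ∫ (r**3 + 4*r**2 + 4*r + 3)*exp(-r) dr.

(-r**3 - 7*r**2 - 18*r - 21)*exp(-r) + C

Use integration by parts with u = r**3 + 4*r**2 + 4*r + 3, dv = exp(-r) dr, so v = -exp(-r).
Apply parts 3 times (tabular method): alternate signs, differentiate u down to 0, integrate dv up.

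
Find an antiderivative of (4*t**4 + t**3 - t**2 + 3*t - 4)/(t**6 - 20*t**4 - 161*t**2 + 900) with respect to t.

Factor the denominator: (t - 5)*(t - 2)*(t + 2)*(t + 5)*(t**2 + 9).
Partial-fraction decomposition: -(6*t - 329)/(442*(t**2 + 9)) - 111/(340*(t + 5)) + 1/(26*(t + 2)) - 5/(78*(t - 2)) + 373/(1020*(t - 5)).
Integrate each term; A/(t−a) gives A·log|t−a|; the (Bt+D)/(t²+p²) term gives a log and an atan.

373*log(t - 5)/1020 - 5*log(t - 2)/78 + log(t + 2)/26 - 111*log(t + 5)/340 - 3*log(t**2 + 9)/442 + 329*atan(t/3)/1326 + C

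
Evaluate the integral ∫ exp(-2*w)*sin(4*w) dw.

-exp(-2*w)*sin(4*w)/10 - exp(-2*w)*cos(4*w)/5 + C

Let I denote the integral. Integrate by parts with u = sin(4*w), dv = exp(-2*w) dw, so v = -exp(-2*w)/2: I = -exp(-2*w)*sin(4*w)/2 + 2·∫ exp(-2*w)*cos(4*w) dw.
Apply parts again with u = cos(4*w), dv = exp(-2*w) dw: ∫ exp(-2*w)*cos(4*w) dw = -exp(-2*w)*cos(4*w)/2 − 2·I. Substituting back brings back I: I = -exp(-2*w)*sin(4*w)/2 - exp(-2*w)*cos(4*w) − 4·I.
Solving for I: (1 + 4)·I equals the remaining terms, so I = (1/5)·(-exp(-2*w)*sin(4*w)/2 - exp(-2*w)*cos(4*w)).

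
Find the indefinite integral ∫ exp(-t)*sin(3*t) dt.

Let I denote the integral. Integrate by parts with u = sin(3*t), dv = exp(-t) dt, so v = -exp(-t): I = -exp(-t)*sin(3*t) + 3·∫ exp(-t)*cos(3*t) dt.
Apply parts again with u = cos(3*t), dv = exp(-t) dt: ∫ exp(-t)*cos(3*t) dt = -exp(-t)*cos(3*t) − 3·I. Substituting back brings back I: I = -exp(-t)*sin(3*t) - 3*exp(-t)*cos(3*t) − 9·I.
Solving for I: (1 + 9)·I equals the remaining terms, so I = (1/10)·(-exp(-t)*sin(3*t) - 3*exp(-t)*cos(3*t)).

-exp(-t)*sin(3*t)/10 - 3*exp(-t)*cos(3*t)/10 + C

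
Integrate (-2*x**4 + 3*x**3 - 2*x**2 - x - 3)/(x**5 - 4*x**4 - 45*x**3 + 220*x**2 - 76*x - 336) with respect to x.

-2025*log(x - 6)/728 + 359*log(x - 4)/220 - 7*log(x - 2)/72 + log(x + 1)/70 - 1975*log(x + 7)/2574 + C

Factor the denominator: (x - 6)*(x - 4)*(x - 2)*(x + 1)*(x + 7).
Partial-fraction decomposition: -1975/(2574*(x + 7)) + 1/(70*(x + 1)) - 7/(72*(x - 2)) + 359/(220*(x - 4)) - 2025/(728*(x - 6)).
Integrate each term: A/(x−a) contributes A·log|x−a|.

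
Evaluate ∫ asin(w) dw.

w*asin(w) + sqrt(-w**2 + 1) + C

Use integration by parts with u = arcsin(w), dv = dw.
Then du = 1/sqrt(-w**2 + 1) dw.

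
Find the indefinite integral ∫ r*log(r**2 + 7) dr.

Let u = r**2 + 7, so du = (2*r) dr.
The integral becomes (1/2)·∫ log(u) du; integrate by parts with u′=log(u), dv′=du.

r**2*log(r**2 + 7)/2 - r**2/2 + 7*log(r**2 + 7)/2 + C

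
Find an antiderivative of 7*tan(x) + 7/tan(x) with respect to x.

Let u = tan(x), so du = (tan(x)**2 + 1) dx.
Rewriting, the integral becomes 7·∫ 1/u du = 7·log(u).
Substituting back, u = tan(x).

7*log(tan(x)) + C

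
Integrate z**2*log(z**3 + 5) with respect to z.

Let u = z**3 + 5, so du = (3*z**2) dz.
The integral becomes (1/3)·∫ log(u) du; integrate by parts with u′=log(u), dv′=du.

z**3*log(z**3 + 5)/3 - z**3/3 + 5*log(z**3 + 5)/3 + C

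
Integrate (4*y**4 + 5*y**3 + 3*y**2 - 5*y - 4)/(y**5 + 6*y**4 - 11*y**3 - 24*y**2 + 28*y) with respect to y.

-log(y)/7 + 17*log(y - 2)/12 - log(y - 1)/8 - 7*log(y + 2)/20 + 2689*log(y + 7)/840 + C

Factor the denominator: y*(y - 2)*(y - 1)*(y + 2)*(y + 7).
Partial-fraction decomposition: 2689/(840*(y + 7)) - 7/(20*(y + 2)) - 1/(8*(y - 1)) + 17/(12*(y - 2)) - 1/(7*y).
Integrate each term: A/(y−a) contributes A·log|y−a|.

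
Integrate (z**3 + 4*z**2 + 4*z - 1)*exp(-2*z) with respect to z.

(-4*z**3 - 22*z**2 - 38*z - 15)*exp(-2*z)/8 + C

Use integration by parts with u = z**3 + 4*z**2 + 4*z - 1, dv = exp(-2*z) dz, so v = -exp(-2*z)/2.
Apply parts 3 times (tabular method): alternate signs, differentiate u down to 0, integrate dv up.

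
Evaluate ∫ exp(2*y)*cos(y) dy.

exp(2*y)*sin(y)/5 + 2*exp(2*y)*cos(y)/5 + C

Let I denote the integral. Integrate by parts with u = cos(y), dv = exp(2*y) dy, so v = exp(2*y)/2: I = exp(2*y)*cos(y)/2 + (1/2)·∫ exp(2*y)*sin(y) dy.
Apply parts again with u = sin(y), dv = exp(2*y) dy: ∫ exp(2*y)*sin(y) dy = exp(2*y)*sin(y)/2 − (1/2)·I. Substituting back brings back I: I = exp(2*y)*sin(y)/4 + exp(2*y)*cos(y)/2 − (1/4)·I.
Solving for I: (1 + 1/4)·I equals the remaining terms, so I = (4/5)·(exp(2*y)*sin(y)/4 + exp(2*y)*cos(y)/2).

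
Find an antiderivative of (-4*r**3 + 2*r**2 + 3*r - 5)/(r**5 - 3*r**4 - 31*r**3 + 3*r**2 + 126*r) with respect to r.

-5*log(r)/126 - 629*log(r - 7)/1750 + 23*log(r - 2)/250 + 691*log(r + 3)/2250 + 56/(75*r + 225) + C

Factor the denominator: r*(r - 7)*(r - 2)*(r + 3)**2.
Partial-fraction decomposition: 691/(2250*(r + 3)) - 56/(75*(r + 3)**2) + 23/(250*(r - 2)) - 629/(1750*(r - 7)) - 5/(126*r).
Integrate each term; A/(r−a) gives A·log|r−a|; A/(r−a)² gives −A/(r−a).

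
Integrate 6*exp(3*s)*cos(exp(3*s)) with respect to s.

Let u = exp(3*s), so du = (3*exp(3*s)) ds.
Rewriting, the integral becomes 2·∫ cos(u) du = 2·sin(u).
Substituting back, u = exp(3*s).

2*sin(exp(3*s)) + C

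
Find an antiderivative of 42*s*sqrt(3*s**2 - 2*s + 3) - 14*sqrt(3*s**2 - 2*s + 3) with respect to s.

Let u = 3*s**2 - 2*s + 3, so du = (6*s - 2) ds.
Rewriting, the integral becomes 7·∫ √u du = 7·(2/3)u^(3/2).
Substituting back, u = 3*s**2 - 2*s + 3.

14*(3*s**2 - 2*s + 3)**(3/2)/3 + C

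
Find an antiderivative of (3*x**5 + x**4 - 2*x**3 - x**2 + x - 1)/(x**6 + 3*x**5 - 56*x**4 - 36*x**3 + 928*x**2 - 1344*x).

log(x)/1344 + 218751*log(x - 4)/193600 + 31*log(x - 2)/192 - 21643*log(x + 6)/4800 + 15797*log(x + 7)/2541 - 3187/(880*x - 3520) + C

Factor the denominator: x*(x - 4)**2*(x - 2)*(x + 6)*(x + 7).
Partial-fraction decomposition: 15797/(2541*(x + 7)) - 21643/(4800*(x + 6)) + 31/(192*(x - 2)) + 218751/(193600*(x - 4)) + 3187/(880*(x - 4)**2) + 1/(1344*x).
Integrate each term; A/(x−a) gives A·log|x−a|; A/(x−a)² gives −A/(x−a).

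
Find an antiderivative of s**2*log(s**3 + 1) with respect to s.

s**3*log(s**3 + 1)/3 - s**3/3 + log(s**3 + 1)/3 + C

Let u = s**3 + 1, so du = (3*s**2) ds.
The integral becomes (1/3)·∫ log(u) du; integrate by parts with u′=log(u), dv′=du.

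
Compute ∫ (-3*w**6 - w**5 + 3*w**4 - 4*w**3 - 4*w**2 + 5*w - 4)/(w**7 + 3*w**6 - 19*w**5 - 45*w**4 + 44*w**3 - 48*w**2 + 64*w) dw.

-log(w)/16 - 803*log(w - 4)/816 + 4*log(w - 1)/75 - 115391*log(w + 4)/57800 - 3*log(w**2 + 1)/578 + 29*atan(w)/289 - 1291/(340*w + 1360) + C

Factor the denominator: w*(w - 4)*(w - 1)*(w + 4)**2*(w**2 + 1).
Partial-fraction decomposition: -(3*w - 29)/(289*(w**2 + 1)) - 115391/(57800*(w + 4)) + 1291/(340*(w + 4)**2) + 4/(75*(w - 1)) - 803/(816*(w - 4)) - 1/(16*w).
Integrate each term; A/(w−a) gives A·log|w−a|; the (Bw+D)/(w²+p²) term gives a log and an atan.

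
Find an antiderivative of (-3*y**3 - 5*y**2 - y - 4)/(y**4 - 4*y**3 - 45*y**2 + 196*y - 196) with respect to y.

-257*log(y - 7)/70 + 553*log(y - 2)/405 - 787*log(y + 7)/1134 - 10/(9*y - 18) + C

Factor the denominator: (y - 7)*(y - 2)**2*(y + 7).
Partial-fraction decomposition: -787/(1134*(y + 7)) + 553/(405*(y - 2)) + 10/(9*(y - 2)**2) - 257/(70*(y - 7)).
Integrate each term; A/(y−a) gives A·log|y−a|; A/(y−a)² gives −A/(y−a).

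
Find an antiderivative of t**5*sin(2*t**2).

Let u = t², du = 2t dt; rewrite as (1/2)∫ u^2·sin(2u) du.
Now integrate by parts 2 times.

-t**4*cos(2*t**2)/4 + t**2*sin(2*t**2)/4 + cos(2*t**2)/8 + C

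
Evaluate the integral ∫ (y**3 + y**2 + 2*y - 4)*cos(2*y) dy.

y**3*sin(2*y)/2 + y**2*sin(2*y)/2 + 3*y**2*cos(2*y)/4 + y*sin(2*y)/4 + y*cos(2*y)/2 - 9*sin(2*y)/4 + cos(2*y)/8 + C

Use integration by parts with u = y**3 + y**2 + 2*y - 4, dv = cos(2*y) dy, so v = sin(2*y)/2.
Apply parts 3 times (tabular method): alternate signs, differentiate u down to 0, integrate dv up.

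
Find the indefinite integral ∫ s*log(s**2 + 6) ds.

Let u = s**2 + 6, so du = (2*s) ds.
The integral becomes (1/2)·∫ log(u) du; integrate by parts with u′=log(u), dv′=du.

s**2*log(s**2 + 6)/2 - s**2/2 + 3*log(s**2 + 6) + C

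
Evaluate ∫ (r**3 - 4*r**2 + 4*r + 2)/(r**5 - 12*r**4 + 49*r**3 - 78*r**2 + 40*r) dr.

Factor the denominator: r*(r - 5)*(r - 4)*(r - 2)*(r - 1).
Partial-fraction decomposition: -1/(4*(r - 1)) + 1/(6*(r - 2)) - 3/(4*(r - 4)) + 47/(60*(r - 5)) + 1/(20*r).
Integrate each term: A/(r−a) contributes A·log|r−a|.

log(r)/20 + 47*log(r - 5)/60 - 3*log(r - 4)/4 + log(r - 2)/6 - log(r - 1)/4 + C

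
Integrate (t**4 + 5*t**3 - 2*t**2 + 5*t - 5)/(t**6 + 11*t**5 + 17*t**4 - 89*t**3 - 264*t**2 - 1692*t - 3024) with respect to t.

559*log(t - 4)/16500 + 47*log(t + 2)/1560 + 109*log(t + 6)/1800 - 274*log(t + 7)/1595 + 20029*log(t**2 + 9)/848250 + 12097*atan(t/3)/424125 + C

Factor the denominator: (t - 4)*(t + 2)*(t + 6)*(t + 7)*(t**2 + 9).
Partial-fraction decomposition: (20029*t + 36291)/(424125*(t**2 + 9)) - 274/(1595*(t + 7)) + 109/(1800*(t + 6)) + 47/(1560*(t + 2)) + 559/(16500*(t - 4)).
Integrate each term; A/(t−a) gives A·log|t−a|; the (Bt+D)/(t²+p²) term gives a log and an atan.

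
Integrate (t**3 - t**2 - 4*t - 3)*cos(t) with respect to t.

t**3*sin(t) - t**2*sin(t) + 3*t**2*cos(t) - 10*t*sin(t) - 2*t*cos(t) - sin(t) - 10*cos(t) + C

Use integration by parts with u = t**3 - t**2 - 4*t - 3, dv = cos(t) dt, so v = sin(t).
Apply parts 3 times (tabular method): alternate signs, differentiate u down to 0, integrate dv up.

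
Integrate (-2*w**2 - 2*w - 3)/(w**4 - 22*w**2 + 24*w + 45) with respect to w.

-31*log(w - 3)/256 - 3*log(w + 1)/64 + 43*log(w + 5)/256 + 27/(32*w - 96) + C

Factor the denominator: (w - 3)**2*(w + 1)*(w + 5).
Partial-fraction decomposition: 43/(256*(w + 5)) - 3/(64*(w + 1)) - 31/(256*(w - 3)) - 27/(32*(w - 3)**2).
Integrate each term; A/(w−a) gives A·log|w−a|; A/(w−a)² gives −A/(w−a).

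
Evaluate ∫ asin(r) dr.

r*asin(r) + sqrt(-r**2 + 1) + C

Use integration by parts with u = arcsin(r), dv = dr.
Then du = 1/sqrt(-r**2 + 1) dr.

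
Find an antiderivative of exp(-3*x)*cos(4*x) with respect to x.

4*exp(-3*x)*sin(4*x)/25 - 3*exp(-3*x)*cos(4*x)/25 + C

Let I denote the integral. Integrate by parts with u = cos(4*x), dv = exp(-3*x) dx, so v = -exp(-3*x)/3: I = -exp(-3*x)*cos(4*x)/3 − (4/3)·∫ exp(-3*x)*sin(4*x) dx.
Apply parts again with u = sin(4*x), dv = exp(-3*x) dx: ∫ exp(-3*x)*sin(4*x) dx = -exp(-3*x)*sin(4*x)/3 + (4/3)·I. Substituting back brings back I: I = 4*exp(-3*x)*sin(4*x)/9 - exp(-3*x)*cos(4*x)/3 − (16/9)·I.
Solving for I: (1 + 16/9)·I equals the remaining terms, so I = (9/25)·(4*exp(-3*x)*sin(4*x)/9 - exp(-3*x)*cos(4*x)/3).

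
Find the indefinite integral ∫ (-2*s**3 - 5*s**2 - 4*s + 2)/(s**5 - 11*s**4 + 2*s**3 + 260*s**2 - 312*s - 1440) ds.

Factor the denominator: (s - 6)**2*(s - 5)*(s + 2)*(s + 4).
Partial-fraction decomposition: 11/(300*(s + 4)) - 3/(448*(s + 2)) - 131/(21*(s - 5)) + 9933/(1600*(s - 6)) - 317/(40*(s - 6)**2).
Integrate each term; A/(s−a) gives A·log|s−a|; A/(s−a)² gives −A/(s−a).

9933*log(s - 6)/1600 - 131*log(s - 5)/21 - 3*log(s + 2)/448 + 11*log(s + 4)/300 + 317/(40*s - 240) + C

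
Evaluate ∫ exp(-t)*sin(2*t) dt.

Let I denote the integral. Integrate by parts with u = sin(2*t), dv = exp(-t) dt, so v = -exp(-t): I = -exp(-t)*sin(2*t) + 2·∫ exp(-t)*cos(2*t) dt.
Apply parts again with u = cos(2*t), dv = exp(-t) dt: ∫ exp(-t)*cos(2*t) dt = -exp(-t)*cos(2*t) − 2·I. Substituting back brings back I: I = -exp(-t)*sin(2*t) - 2*exp(-t)*cos(2*t) − 4·I.
Solving for I: (1 + 4)·I equals the remaining terms, so I = (1/5)·(-exp(-t)*sin(2*t) - 2*exp(-t)*cos(2*t)).

-exp(-t)*sin(2*t)/5 - 2*exp(-t)*cos(2*t)/5 + C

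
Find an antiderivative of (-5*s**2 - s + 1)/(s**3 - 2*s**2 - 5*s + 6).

Factor the denominator: (s - 3)*(s - 1)*(s + 2).
Partial-fraction decomposition: -17/(15*(s + 2)) + 5/(6*(s - 1)) - 47/(10*(s - 3)).
Integrate each term: A/(s−a) contributes A·log|s−a|.

-47*log(s - 3)/10 + 5*log(s - 1)/6 - 17*log(s + 2)/15 + C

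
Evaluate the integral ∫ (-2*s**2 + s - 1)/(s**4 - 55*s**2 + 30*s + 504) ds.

Factor the denominator: (s - 6)*(s - 4)*(s + 3)*(s + 7).
Partial-fraction decomposition: 53/(286*(s + 7)) - 11/(126*(s + 3)) + 29/(154*(s - 4)) - 67/(234*(s - 6)).
Integrate each term: A/(s−a) contributes A·log|s−a|.

-67*log(s - 6)/234 + 29*log(s - 4)/154 - 11*log(s + 3)/126 + 53*log(s + 7)/286 + C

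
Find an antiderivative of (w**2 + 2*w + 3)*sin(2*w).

-w**2*cos(2*w)/2 + w*sin(2*w)/2 - w*cos(2*w) + sin(2*w)/2 - 5*cos(2*w)/4 + C

Use integration by parts with u = w**2 + 2*w + 3, dv = sin(2*w) dw, so v = -cos(2*w)/2.
Apply parts 2 times (tabular method): alternate signs, differentiate u down to 0, integrate dv up.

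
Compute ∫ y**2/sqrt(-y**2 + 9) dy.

Substitute y = 3·sin(θ), so dy = 3·cos(θ) dθ and the radical becomes sqrt(-y**2 + 9) = 3·cos(θ) by the Pythagorean identity.
Integrate the resulting trig expression in θ, then back-substitute θ = asin(y/3), sin(θ) = y/3, cos(θ) = sqrt(-y**2 + 9)/3 (absorbing any constant into C).

-y*sqrt(-y**2 + 9)/2 + 9*asin(y/3)/2 + C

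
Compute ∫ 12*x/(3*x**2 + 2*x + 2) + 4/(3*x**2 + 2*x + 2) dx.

2*log(3*x**2 + 2*x + 2) + C

Let u = 3*x**2 + 2*x + 2, so du = (6*x + 2) dx.
Rewriting, the integral becomes 2·∫ 1/u du = 2·log(u).
Substituting back, u = 3*x**2 + 2*x + 2.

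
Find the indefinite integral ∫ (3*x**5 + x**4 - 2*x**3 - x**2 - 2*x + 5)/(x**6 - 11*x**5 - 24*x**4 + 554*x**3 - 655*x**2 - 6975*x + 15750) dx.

Factor the denominator: (x - 7)*(x - 6)*(x - 5)*(x - 3)*(x + 5)**2.
Partial-fraction decomposition: 704279/(1393920*(x + 5)) - 851/(1056*(x + 5)**2) - 373/(768*(x - 3)) + 243/(10*(x - 5)) - 24149/(363*(x - 6)) + 26039/(576*(x - 7)).
Integrate each term; A/(x−a) gives A·log|x−a|; A/(x−a)² gives −A/(x−a).

26039*log(x - 7)/576 - 24149*log(x - 6)/363 + 243*log(x - 5)/10 - 373*log(x - 3)/768 + 704279*log(x + 5)/1393920 + 851/(1056*x + 5280) + C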